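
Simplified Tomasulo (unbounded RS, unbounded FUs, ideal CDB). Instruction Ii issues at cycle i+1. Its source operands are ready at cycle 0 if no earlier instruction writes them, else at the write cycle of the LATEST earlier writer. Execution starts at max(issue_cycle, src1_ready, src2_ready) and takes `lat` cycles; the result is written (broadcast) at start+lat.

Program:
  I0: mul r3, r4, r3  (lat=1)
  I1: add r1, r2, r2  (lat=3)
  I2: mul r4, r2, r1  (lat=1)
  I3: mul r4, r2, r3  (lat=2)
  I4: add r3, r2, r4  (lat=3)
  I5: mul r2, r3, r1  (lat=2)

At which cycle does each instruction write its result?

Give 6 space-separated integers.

Answer: 2 5 6 6 9 11

Derivation:
I0 mul r3: issue@1 deps=(None,None) exec_start@1 write@2
I1 add r1: issue@2 deps=(None,None) exec_start@2 write@5
I2 mul r4: issue@3 deps=(None,1) exec_start@5 write@6
I3 mul r4: issue@4 deps=(None,0) exec_start@4 write@6
I4 add r3: issue@5 deps=(None,3) exec_start@6 write@9
I5 mul r2: issue@6 deps=(4,1) exec_start@9 write@11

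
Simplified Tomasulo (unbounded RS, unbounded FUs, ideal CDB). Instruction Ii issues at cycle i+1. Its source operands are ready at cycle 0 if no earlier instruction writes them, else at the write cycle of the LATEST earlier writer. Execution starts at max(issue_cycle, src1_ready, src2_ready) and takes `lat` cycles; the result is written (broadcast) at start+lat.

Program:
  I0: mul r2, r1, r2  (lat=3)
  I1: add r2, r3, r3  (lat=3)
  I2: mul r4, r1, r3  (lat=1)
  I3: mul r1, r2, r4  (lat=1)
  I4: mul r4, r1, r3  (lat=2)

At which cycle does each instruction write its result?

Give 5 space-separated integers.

I0 mul r2: issue@1 deps=(None,None) exec_start@1 write@4
I1 add r2: issue@2 deps=(None,None) exec_start@2 write@5
I2 mul r4: issue@3 deps=(None,None) exec_start@3 write@4
I3 mul r1: issue@4 deps=(1,2) exec_start@5 write@6
I4 mul r4: issue@5 deps=(3,None) exec_start@6 write@8

Answer: 4 5 4 6 8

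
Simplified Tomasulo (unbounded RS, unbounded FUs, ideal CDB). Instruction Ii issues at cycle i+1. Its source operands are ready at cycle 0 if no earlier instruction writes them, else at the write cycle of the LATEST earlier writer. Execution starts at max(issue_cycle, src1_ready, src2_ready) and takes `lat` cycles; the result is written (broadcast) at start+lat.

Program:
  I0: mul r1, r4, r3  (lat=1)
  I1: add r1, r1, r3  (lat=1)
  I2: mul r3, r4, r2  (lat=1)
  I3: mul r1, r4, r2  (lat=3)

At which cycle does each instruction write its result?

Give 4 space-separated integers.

Answer: 2 3 4 7

Derivation:
I0 mul r1: issue@1 deps=(None,None) exec_start@1 write@2
I1 add r1: issue@2 deps=(0,None) exec_start@2 write@3
I2 mul r3: issue@3 deps=(None,None) exec_start@3 write@4
I3 mul r1: issue@4 deps=(None,None) exec_start@4 write@7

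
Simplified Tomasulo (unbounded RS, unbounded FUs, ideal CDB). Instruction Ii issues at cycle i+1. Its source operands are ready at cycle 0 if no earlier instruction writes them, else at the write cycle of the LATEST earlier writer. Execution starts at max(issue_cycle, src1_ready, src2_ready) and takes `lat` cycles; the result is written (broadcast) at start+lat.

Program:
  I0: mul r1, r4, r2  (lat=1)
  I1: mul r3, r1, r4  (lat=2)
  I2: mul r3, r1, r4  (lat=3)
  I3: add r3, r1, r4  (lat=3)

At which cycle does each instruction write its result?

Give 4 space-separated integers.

I0 mul r1: issue@1 deps=(None,None) exec_start@1 write@2
I1 mul r3: issue@2 deps=(0,None) exec_start@2 write@4
I2 mul r3: issue@3 deps=(0,None) exec_start@3 write@6
I3 add r3: issue@4 deps=(0,None) exec_start@4 write@7

Answer: 2 4 6 7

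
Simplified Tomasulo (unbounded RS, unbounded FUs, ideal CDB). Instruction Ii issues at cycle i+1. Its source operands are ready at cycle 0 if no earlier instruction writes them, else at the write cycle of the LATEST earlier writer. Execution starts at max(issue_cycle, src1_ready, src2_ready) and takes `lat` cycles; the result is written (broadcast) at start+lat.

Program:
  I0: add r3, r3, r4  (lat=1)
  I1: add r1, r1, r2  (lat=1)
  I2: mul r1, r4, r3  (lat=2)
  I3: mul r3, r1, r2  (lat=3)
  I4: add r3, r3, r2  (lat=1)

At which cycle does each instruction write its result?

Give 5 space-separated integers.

I0 add r3: issue@1 deps=(None,None) exec_start@1 write@2
I1 add r1: issue@2 deps=(None,None) exec_start@2 write@3
I2 mul r1: issue@3 deps=(None,0) exec_start@3 write@5
I3 mul r3: issue@4 deps=(2,None) exec_start@5 write@8
I4 add r3: issue@5 deps=(3,None) exec_start@8 write@9

Answer: 2 3 5 8 9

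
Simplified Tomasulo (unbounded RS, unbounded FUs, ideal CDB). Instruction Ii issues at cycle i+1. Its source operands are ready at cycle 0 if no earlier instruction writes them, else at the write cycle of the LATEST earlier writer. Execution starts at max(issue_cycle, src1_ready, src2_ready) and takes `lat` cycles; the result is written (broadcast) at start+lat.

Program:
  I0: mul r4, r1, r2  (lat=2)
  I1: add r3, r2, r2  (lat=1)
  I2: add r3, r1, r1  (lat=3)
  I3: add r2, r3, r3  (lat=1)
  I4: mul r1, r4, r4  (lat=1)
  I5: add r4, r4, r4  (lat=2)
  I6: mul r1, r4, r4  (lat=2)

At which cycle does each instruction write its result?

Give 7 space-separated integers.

I0 mul r4: issue@1 deps=(None,None) exec_start@1 write@3
I1 add r3: issue@2 deps=(None,None) exec_start@2 write@3
I2 add r3: issue@3 deps=(None,None) exec_start@3 write@6
I3 add r2: issue@4 deps=(2,2) exec_start@6 write@7
I4 mul r1: issue@5 deps=(0,0) exec_start@5 write@6
I5 add r4: issue@6 deps=(0,0) exec_start@6 write@8
I6 mul r1: issue@7 deps=(5,5) exec_start@8 write@10

Answer: 3 3 6 7 6 8 10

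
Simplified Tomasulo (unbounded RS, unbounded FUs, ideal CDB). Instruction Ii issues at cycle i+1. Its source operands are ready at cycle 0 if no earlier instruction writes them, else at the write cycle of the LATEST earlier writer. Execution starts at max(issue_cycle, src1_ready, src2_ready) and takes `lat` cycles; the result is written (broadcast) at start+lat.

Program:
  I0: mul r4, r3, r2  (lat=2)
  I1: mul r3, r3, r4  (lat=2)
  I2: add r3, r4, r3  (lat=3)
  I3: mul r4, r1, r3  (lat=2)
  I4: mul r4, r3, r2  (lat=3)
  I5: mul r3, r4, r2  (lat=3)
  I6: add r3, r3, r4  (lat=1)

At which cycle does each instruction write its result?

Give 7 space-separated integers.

Answer: 3 5 8 10 11 14 15

Derivation:
I0 mul r4: issue@1 deps=(None,None) exec_start@1 write@3
I1 mul r3: issue@2 deps=(None,0) exec_start@3 write@5
I2 add r3: issue@3 deps=(0,1) exec_start@5 write@8
I3 mul r4: issue@4 deps=(None,2) exec_start@8 write@10
I4 mul r4: issue@5 deps=(2,None) exec_start@8 write@11
I5 mul r3: issue@6 deps=(4,None) exec_start@11 write@14
I6 add r3: issue@7 deps=(5,4) exec_start@14 write@15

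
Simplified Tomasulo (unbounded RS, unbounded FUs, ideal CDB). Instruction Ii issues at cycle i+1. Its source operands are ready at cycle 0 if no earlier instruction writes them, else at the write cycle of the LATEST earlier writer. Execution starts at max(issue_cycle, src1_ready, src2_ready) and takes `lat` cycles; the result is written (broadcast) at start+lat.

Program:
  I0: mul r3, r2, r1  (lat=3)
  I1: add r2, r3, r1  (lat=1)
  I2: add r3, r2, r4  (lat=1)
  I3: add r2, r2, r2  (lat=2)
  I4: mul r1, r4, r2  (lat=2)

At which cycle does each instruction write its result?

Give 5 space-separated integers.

I0 mul r3: issue@1 deps=(None,None) exec_start@1 write@4
I1 add r2: issue@2 deps=(0,None) exec_start@4 write@5
I2 add r3: issue@3 deps=(1,None) exec_start@5 write@6
I3 add r2: issue@4 deps=(1,1) exec_start@5 write@7
I4 mul r1: issue@5 deps=(None,3) exec_start@7 write@9

Answer: 4 5 6 7 9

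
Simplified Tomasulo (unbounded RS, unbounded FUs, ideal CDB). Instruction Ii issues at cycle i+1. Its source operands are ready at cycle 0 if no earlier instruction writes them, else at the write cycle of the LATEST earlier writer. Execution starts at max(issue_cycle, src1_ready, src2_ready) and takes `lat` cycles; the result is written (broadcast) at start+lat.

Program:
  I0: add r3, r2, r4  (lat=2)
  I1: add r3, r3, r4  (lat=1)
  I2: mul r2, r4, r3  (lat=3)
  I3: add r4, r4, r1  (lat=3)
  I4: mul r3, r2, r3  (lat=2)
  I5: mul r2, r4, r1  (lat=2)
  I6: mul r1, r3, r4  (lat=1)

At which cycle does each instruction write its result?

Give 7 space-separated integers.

Answer: 3 4 7 7 9 9 10

Derivation:
I0 add r3: issue@1 deps=(None,None) exec_start@1 write@3
I1 add r3: issue@2 deps=(0,None) exec_start@3 write@4
I2 mul r2: issue@3 deps=(None,1) exec_start@4 write@7
I3 add r4: issue@4 deps=(None,None) exec_start@4 write@7
I4 mul r3: issue@5 deps=(2,1) exec_start@7 write@9
I5 mul r2: issue@6 deps=(3,None) exec_start@7 write@9
I6 mul r1: issue@7 deps=(4,3) exec_start@9 write@10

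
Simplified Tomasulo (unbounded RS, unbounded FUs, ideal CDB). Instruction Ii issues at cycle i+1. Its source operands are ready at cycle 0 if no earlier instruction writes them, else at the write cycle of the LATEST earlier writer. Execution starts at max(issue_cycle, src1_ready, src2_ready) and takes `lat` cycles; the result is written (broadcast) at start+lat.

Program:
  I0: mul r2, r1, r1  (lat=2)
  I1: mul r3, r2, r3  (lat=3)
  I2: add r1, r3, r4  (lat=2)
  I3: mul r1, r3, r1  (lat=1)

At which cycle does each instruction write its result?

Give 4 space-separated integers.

Answer: 3 6 8 9

Derivation:
I0 mul r2: issue@1 deps=(None,None) exec_start@1 write@3
I1 mul r3: issue@2 deps=(0,None) exec_start@3 write@6
I2 add r1: issue@3 deps=(1,None) exec_start@6 write@8
I3 mul r1: issue@4 deps=(1,2) exec_start@8 write@9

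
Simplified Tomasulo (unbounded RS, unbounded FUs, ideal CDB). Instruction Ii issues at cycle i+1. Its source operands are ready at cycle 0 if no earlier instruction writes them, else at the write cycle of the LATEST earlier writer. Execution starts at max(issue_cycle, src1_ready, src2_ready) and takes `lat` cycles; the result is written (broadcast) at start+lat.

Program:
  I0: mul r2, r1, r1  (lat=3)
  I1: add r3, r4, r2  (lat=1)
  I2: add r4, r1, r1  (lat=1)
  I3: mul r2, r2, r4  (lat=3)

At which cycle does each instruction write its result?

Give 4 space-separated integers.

Answer: 4 5 4 7

Derivation:
I0 mul r2: issue@1 deps=(None,None) exec_start@1 write@4
I1 add r3: issue@2 deps=(None,0) exec_start@4 write@5
I2 add r4: issue@3 deps=(None,None) exec_start@3 write@4
I3 mul r2: issue@4 deps=(0,2) exec_start@4 write@7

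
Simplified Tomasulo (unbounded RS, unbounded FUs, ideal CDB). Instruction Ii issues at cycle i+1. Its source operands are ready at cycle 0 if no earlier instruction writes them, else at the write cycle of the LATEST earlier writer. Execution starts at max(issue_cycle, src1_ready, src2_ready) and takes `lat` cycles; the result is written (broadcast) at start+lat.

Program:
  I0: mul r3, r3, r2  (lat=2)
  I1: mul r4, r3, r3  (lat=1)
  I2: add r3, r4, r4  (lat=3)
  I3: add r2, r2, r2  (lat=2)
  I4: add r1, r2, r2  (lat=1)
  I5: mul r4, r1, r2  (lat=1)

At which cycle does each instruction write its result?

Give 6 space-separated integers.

I0 mul r3: issue@1 deps=(None,None) exec_start@1 write@3
I1 mul r4: issue@2 deps=(0,0) exec_start@3 write@4
I2 add r3: issue@3 deps=(1,1) exec_start@4 write@7
I3 add r2: issue@4 deps=(None,None) exec_start@4 write@6
I4 add r1: issue@5 deps=(3,3) exec_start@6 write@7
I5 mul r4: issue@6 deps=(4,3) exec_start@7 write@8

Answer: 3 4 7 6 7 8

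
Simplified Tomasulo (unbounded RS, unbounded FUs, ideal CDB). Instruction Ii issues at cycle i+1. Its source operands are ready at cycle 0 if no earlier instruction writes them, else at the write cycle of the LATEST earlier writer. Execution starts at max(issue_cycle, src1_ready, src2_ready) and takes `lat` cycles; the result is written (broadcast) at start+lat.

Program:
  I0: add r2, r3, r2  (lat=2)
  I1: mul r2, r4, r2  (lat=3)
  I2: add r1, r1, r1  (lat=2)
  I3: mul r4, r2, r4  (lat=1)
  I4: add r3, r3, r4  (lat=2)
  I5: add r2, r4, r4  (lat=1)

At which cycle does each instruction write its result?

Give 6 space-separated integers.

Answer: 3 6 5 7 9 8

Derivation:
I0 add r2: issue@1 deps=(None,None) exec_start@1 write@3
I1 mul r2: issue@2 deps=(None,0) exec_start@3 write@6
I2 add r1: issue@3 deps=(None,None) exec_start@3 write@5
I3 mul r4: issue@4 deps=(1,None) exec_start@6 write@7
I4 add r3: issue@5 deps=(None,3) exec_start@7 write@9
I5 add r2: issue@6 deps=(3,3) exec_start@7 write@8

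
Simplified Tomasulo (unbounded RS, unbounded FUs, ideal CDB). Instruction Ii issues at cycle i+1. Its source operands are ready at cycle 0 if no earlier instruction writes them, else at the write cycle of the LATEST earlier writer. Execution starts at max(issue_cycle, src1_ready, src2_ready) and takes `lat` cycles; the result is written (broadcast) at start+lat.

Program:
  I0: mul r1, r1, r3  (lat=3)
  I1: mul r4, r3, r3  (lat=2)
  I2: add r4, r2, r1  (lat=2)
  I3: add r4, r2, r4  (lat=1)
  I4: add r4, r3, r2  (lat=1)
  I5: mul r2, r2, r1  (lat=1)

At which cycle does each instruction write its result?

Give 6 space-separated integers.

I0 mul r1: issue@1 deps=(None,None) exec_start@1 write@4
I1 mul r4: issue@2 deps=(None,None) exec_start@2 write@4
I2 add r4: issue@3 deps=(None,0) exec_start@4 write@6
I3 add r4: issue@4 deps=(None,2) exec_start@6 write@7
I4 add r4: issue@5 deps=(None,None) exec_start@5 write@6
I5 mul r2: issue@6 deps=(None,0) exec_start@6 write@7

Answer: 4 4 6 7 6 7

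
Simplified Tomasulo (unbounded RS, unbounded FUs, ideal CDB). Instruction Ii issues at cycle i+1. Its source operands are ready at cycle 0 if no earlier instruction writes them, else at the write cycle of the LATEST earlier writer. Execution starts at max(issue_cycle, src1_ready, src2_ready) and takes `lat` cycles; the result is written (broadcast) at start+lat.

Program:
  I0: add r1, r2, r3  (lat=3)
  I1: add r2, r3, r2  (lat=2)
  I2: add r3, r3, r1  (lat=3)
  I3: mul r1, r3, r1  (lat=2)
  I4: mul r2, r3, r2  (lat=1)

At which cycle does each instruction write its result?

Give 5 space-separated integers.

I0 add r1: issue@1 deps=(None,None) exec_start@1 write@4
I1 add r2: issue@2 deps=(None,None) exec_start@2 write@4
I2 add r3: issue@3 deps=(None,0) exec_start@4 write@7
I3 mul r1: issue@4 deps=(2,0) exec_start@7 write@9
I4 mul r2: issue@5 deps=(2,1) exec_start@7 write@8

Answer: 4 4 7 9 8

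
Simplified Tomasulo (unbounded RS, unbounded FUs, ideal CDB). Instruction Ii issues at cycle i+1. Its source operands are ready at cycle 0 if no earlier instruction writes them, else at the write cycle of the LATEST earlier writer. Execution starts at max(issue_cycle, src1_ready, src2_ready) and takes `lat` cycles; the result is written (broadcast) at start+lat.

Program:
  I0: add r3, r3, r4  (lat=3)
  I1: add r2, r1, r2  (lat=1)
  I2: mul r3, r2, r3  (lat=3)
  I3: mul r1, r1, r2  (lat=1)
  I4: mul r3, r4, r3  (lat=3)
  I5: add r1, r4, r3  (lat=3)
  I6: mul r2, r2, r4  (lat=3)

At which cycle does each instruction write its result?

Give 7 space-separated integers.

Answer: 4 3 7 5 10 13 10

Derivation:
I0 add r3: issue@1 deps=(None,None) exec_start@1 write@4
I1 add r2: issue@2 deps=(None,None) exec_start@2 write@3
I2 mul r3: issue@3 deps=(1,0) exec_start@4 write@7
I3 mul r1: issue@4 deps=(None,1) exec_start@4 write@5
I4 mul r3: issue@5 deps=(None,2) exec_start@7 write@10
I5 add r1: issue@6 deps=(None,4) exec_start@10 write@13
I6 mul r2: issue@7 deps=(1,None) exec_start@7 write@10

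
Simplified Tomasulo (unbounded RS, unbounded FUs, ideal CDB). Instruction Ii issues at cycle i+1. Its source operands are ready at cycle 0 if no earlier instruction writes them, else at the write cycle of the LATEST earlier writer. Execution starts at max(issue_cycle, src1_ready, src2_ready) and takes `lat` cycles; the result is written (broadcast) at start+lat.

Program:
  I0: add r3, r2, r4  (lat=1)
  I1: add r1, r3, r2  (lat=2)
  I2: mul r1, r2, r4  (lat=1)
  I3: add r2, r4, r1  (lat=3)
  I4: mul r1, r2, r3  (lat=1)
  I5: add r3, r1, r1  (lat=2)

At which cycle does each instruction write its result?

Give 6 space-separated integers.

Answer: 2 4 4 7 8 10

Derivation:
I0 add r3: issue@1 deps=(None,None) exec_start@1 write@2
I1 add r1: issue@2 deps=(0,None) exec_start@2 write@4
I2 mul r1: issue@3 deps=(None,None) exec_start@3 write@4
I3 add r2: issue@4 deps=(None,2) exec_start@4 write@7
I4 mul r1: issue@5 deps=(3,0) exec_start@7 write@8
I5 add r3: issue@6 deps=(4,4) exec_start@8 write@10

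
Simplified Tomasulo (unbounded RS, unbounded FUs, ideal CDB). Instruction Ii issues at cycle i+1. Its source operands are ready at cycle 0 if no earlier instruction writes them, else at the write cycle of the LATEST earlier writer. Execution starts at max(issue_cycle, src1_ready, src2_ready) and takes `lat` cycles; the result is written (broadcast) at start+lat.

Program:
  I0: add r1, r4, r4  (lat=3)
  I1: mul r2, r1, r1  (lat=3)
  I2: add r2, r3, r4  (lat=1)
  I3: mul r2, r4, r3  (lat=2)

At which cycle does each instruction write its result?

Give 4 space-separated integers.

Answer: 4 7 4 6

Derivation:
I0 add r1: issue@1 deps=(None,None) exec_start@1 write@4
I1 mul r2: issue@2 deps=(0,0) exec_start@4 write@7
I2 add r2: issue@3 deps=(None,None) exec_start@3 write@4
I3 mul r2: issue@4 deps=(None,None) exec_start@4 write@6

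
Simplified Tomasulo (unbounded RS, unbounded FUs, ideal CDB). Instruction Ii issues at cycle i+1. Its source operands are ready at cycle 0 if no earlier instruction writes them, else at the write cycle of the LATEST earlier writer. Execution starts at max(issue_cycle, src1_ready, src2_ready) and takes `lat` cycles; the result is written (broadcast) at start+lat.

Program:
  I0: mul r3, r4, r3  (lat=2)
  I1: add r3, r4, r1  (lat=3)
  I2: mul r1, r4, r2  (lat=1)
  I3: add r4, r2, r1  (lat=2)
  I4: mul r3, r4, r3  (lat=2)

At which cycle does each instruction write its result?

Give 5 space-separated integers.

Answer: 3 5 4 6 8

Derivation:
I0 mul r3: issue@1 deps=(None,None) exec_start@1 write@3
I1 add r3: issue@2 deps=(None,None) exec_start@2 write@5
I2 mul r1: issue@3 deps=(None,None) exec_start@3 write@4
I3 add r4: issue@4 deps=(None,2) exec_start@4 write@6
I4 mul r3: issue@5 deps=(3,1) exec_start@6 write@8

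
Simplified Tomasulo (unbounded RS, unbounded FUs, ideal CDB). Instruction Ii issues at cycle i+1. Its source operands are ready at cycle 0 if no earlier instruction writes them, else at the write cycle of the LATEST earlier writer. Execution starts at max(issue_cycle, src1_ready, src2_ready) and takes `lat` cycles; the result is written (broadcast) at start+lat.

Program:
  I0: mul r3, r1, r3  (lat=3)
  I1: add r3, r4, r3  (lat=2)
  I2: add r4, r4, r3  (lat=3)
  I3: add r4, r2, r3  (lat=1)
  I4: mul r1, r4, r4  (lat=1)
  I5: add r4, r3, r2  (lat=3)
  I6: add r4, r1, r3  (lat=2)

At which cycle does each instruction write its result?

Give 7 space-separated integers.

I0 mul r3: issue@1 deps=(None,None) exec_start@1 write@4
I1 add r3: issue@2 deps=(None,0) exec_start@4 write@6
I2 add r4: issue@3 deps=(None,1) exec_start@6 write@9
I3 add r4: issue@4 deps=(None,1) exec_start@6 write@7
I4 mul r1: issue@5 deps=(3,3) exec_start@7 write@8
I5 add r4: issue@6 deps=(1,None) exec_start@6 write@9
I6 add r4: issue@7 deps=(4,1) exec_start@8 write@10

Answer: 4 6 9 7 8 9 10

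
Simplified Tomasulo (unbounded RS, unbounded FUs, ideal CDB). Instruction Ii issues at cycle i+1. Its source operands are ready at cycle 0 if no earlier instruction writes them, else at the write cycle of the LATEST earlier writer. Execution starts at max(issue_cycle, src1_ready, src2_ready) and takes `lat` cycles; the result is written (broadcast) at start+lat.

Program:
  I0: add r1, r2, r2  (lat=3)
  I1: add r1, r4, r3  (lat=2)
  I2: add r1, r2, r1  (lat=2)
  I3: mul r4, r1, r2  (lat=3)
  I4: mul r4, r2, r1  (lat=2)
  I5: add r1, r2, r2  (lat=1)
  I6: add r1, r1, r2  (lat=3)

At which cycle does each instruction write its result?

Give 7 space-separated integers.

Answer: 4 4 6 9 8 7 10

Derivation:
I0 add r1: issue@1 deps=(None,None) exec_start@1 write@4
I1 add r1: issue@2 deps=(None,None) exec_start@2 write@4
I2 add r1: issue@3 deps=(None,1) exec_start@4 write@6
I3 mul r4: issue@4 deps=(2,None) exec_start@6 write@9
I4 mul r4: issue@5 deps=(None,2) exec_start@6 write@8
I5 add r1: issue@6 deps=(None,None) exec_start@6 write@7
I6 add r1: issue@7 deps=(5,None) exec_start@7 write@10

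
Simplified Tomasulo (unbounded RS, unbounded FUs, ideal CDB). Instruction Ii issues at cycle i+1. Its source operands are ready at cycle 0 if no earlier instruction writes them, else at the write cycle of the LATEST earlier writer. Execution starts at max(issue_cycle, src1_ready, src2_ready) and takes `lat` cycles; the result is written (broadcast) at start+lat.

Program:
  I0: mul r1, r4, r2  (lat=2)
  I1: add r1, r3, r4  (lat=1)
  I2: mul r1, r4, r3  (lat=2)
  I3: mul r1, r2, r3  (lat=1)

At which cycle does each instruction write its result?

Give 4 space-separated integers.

I0 mul r1: issue@1 deps=(None,None) exec_start@1 write@3
I1 add r1: issue@2 deps=(None,None) exec_start@2 write@3
I2 mul r1: issue@3 deps=(None,None) exec_start@3 write@5
I3 mul r1: issue@4 deps=(None,None) exec_start@4 write@5

Answer: 3 3 5 5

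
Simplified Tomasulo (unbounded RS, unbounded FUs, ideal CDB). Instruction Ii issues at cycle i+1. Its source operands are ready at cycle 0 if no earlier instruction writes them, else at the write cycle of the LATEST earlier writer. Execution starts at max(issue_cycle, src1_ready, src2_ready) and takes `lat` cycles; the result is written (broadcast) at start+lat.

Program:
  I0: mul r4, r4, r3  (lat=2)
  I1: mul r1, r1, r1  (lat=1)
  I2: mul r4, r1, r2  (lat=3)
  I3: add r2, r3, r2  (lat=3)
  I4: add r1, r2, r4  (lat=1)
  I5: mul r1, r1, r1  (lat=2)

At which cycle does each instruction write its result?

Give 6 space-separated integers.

Answer: 3 3 6 7 8 10

Derivation:
I0 mul r4: issue@1 deps=(None,None) exec_start@1 write@3
I1 mul r1: issue@2 deps=(None,None) exec_start@2 write@3
I2 mul r4: issue@3 deps=(1,None) exec_start@3 write@6
I3 add r2: issue@4 deps=(None,None) exec_start@4 write@7
I4 add r1: issue@5 deps=(3,2) exec_start@7 write@8
I5 mul r1: issue@6 deps=(4,4) exec_start@8 write@10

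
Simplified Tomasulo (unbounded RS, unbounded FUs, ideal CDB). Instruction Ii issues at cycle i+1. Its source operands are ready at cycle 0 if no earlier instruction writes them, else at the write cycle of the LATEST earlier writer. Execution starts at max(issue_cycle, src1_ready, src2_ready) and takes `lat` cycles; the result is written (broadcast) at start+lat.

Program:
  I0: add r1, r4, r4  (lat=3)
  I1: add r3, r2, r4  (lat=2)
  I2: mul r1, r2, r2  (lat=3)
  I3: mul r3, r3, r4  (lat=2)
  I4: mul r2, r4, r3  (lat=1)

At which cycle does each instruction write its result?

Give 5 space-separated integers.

Answer: 4 4 6 6 7

Derivation:
I0 add r1: issue@1 deps=(None,None) exec_start@1 write@4
I1 add r3: issue@2 deps=(None,None) exec_start@2 write@4
I2 mul r1: issue@3 deps=(None,None) exec_start@3 write@6
I3 mul r3: issue@4 deps=(1,None) exec_start@4 write@6
I4 mul r2: issue@5 deps=(None,3) exec_start@6 write@7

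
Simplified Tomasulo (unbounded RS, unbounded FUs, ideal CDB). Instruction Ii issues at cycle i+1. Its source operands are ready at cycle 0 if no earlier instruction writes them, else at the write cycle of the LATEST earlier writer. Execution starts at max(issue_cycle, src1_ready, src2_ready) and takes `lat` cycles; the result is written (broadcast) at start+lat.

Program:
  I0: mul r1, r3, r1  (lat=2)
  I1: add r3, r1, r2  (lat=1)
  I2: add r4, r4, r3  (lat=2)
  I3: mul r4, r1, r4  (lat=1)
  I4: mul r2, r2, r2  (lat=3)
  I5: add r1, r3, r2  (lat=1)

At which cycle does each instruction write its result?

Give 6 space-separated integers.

I0 mul r1: issue@1 deps=(None,None) exec_start@1 write@3
I1 add r3: issue@2 deps=(0,None) exec_start@3 write@4
I2 add r4: issue@3 deps=(None,1) exec_start@4 write@6
I3 mul r4: issue@4 deps=(0,2) exec_start@6 write@7
I4 mul r2: issue@5 deps=(None,None) exec_start@5 write@8
I5 add r1: issue@6 deps=(1,4) exec_start@8 write@9

Answer: 3 4 6 7 8 9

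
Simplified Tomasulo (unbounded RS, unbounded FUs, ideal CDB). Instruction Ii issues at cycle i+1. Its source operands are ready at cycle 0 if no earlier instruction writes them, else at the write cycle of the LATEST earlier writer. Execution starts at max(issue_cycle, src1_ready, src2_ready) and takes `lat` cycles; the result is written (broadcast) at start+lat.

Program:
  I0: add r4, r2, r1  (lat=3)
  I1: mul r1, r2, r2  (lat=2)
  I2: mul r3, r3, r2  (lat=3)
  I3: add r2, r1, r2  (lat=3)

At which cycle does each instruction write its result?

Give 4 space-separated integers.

Answer: 4 4 6 7

Derivation:
I0 add r4: issue@1 deps=(None,None) exec_start@1 write@4
I1 mul r1: issue@2 deps=(None,None) exec_start@2 write@4
I2 mul r3: issue@3 deps=(None,None) exec_start@3 write@6
I3 add r2: issue@4 deps=(1,None) exec_start@4 write@7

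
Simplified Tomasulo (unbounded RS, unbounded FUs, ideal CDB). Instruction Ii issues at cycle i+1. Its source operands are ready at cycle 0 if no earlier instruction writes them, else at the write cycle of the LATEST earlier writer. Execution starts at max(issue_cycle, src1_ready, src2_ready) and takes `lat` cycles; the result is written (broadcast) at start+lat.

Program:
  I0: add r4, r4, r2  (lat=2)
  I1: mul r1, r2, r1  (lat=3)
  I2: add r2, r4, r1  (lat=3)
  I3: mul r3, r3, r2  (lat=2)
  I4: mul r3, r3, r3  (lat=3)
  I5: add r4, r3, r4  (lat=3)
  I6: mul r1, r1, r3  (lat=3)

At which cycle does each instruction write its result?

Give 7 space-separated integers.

I0 add r4: issue@1 deps=(None,None) exec_start@1 write@3
I1 mul r1: issue@2 deps=(None,None) exec_start@2 write@5
I2 add r2: issue@3 deps=(0,1) exec_start@5 write@8
I3 mul r3: issue@4 deps=(None,2) exec_start@8 write@10
I4 mul r3: issue@5 deps=(3,3) exec_start@10 write@13
I5 add r4: issue@6 deps=(4,0) exec_start@13 write@16
I6 mul r1: issue@7 deps=(1,4) exec_start@13 write@16

Answer: 3 5 8 10 13 16 16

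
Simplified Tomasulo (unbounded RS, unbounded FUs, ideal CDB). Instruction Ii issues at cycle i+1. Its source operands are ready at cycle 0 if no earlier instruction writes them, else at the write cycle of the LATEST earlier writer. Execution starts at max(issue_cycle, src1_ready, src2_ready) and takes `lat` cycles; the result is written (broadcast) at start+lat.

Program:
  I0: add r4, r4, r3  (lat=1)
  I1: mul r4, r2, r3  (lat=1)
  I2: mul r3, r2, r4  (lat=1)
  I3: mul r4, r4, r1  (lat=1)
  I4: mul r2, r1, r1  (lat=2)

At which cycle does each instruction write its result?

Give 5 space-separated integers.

I0 add r4: issue@1 deps=(None,None) exec_start@1 write@2
I1 mul r4: issue@2 deps=(None,None) exec_start@2 write@3
I2 mul r3: issue@3 deps=(None,1) exec_start@3 write@4
I3 mul r4: issue@4 deps=(1,None) exec_start@4 write@5
I4 mul r2: issue@5 deps=(None,None) exec_start@5 write@7

Answer: 2 3 4 5 7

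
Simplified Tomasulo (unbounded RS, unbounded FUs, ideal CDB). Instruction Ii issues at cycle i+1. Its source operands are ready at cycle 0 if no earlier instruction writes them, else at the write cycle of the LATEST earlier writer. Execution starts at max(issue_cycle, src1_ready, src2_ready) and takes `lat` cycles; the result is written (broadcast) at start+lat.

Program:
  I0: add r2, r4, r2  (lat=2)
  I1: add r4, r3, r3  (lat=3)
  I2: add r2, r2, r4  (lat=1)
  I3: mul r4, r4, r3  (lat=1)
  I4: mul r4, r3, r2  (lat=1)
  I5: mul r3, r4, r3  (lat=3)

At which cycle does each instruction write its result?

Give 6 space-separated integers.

I0 add r2: issue@1 deps=(None,None) exec_start@1 write@3
I1 add r4: issue@2 deps=(None,None) exec_start@2 write@5
I2 add r2: issue@3 deps=(0,1) exec_start@5 write@6
I3 mul r4: issue@4 deps=(1,None) exec_start@5 write@6
I4 mul r4: issue@5 deps=(None,2) exec_start@6 write@7
I5 mul r3: issue@6 deps=(4,None) exec_start@7 write@10

Answer: 3 5 6 6 7 10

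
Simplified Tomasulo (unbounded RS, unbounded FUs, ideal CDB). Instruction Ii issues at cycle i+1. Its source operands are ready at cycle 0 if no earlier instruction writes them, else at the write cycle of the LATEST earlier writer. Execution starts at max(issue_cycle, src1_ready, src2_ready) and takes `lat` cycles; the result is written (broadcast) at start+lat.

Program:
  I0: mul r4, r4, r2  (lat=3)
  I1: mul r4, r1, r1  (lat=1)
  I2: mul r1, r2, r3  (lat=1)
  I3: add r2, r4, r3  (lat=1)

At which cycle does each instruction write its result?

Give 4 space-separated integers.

I0 mul r4: issue@1 deps=(None,None) exec_start@1 write@4
I1 mul r4: issue@2 deps=(None,None) exec_start@2 write@3
I2 mul r1: issue@3 deps=(None,None) exec_start@3 write@4
I3 add r2: issue@4 deps=(1,None) exec_start@4 write@5

Answer: 4 3 4 5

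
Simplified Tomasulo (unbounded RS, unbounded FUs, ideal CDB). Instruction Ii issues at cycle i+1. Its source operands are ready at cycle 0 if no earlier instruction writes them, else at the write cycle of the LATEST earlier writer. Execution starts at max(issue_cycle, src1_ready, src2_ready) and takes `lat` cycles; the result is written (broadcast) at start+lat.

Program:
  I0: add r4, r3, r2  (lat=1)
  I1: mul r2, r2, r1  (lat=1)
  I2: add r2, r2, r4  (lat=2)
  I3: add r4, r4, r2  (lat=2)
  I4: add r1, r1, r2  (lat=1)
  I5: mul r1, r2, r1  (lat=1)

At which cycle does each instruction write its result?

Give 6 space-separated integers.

Answer: 2 3 5 7 6 7

Derivation:
I0 add r4: issue@1 deps=(None,None) exec_start@1 write@2
I1 mul r2: issue@2 deps=(None,None) exec_start@2 write@3
I2 add r2: issue@3 deps=(1,0) exec_start@3 write@5
I3 add r4: issue@4 deps=(0,2) exec_start@5 write@7
I4 add r1: issue@5 deps=(None,2) exec_start@5 write@6
I5 mul r1: issue@6 deps=(2,4) exec_start@6 write@7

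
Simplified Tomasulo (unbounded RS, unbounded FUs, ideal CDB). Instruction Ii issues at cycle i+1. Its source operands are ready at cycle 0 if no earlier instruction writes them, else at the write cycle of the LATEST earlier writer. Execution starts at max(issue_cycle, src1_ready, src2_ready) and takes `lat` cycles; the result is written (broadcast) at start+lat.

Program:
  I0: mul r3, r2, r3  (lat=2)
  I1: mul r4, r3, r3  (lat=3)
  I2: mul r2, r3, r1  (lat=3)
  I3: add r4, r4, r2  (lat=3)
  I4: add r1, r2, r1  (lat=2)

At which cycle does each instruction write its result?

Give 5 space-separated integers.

I0 mul r3: issue@1 deps=(None,None) exec_start@1 write@3
I1 mul r4: issue@2 deps=(0,0) exec_start@3 write@6
I2 mul r2: issue@3 deps=(0,None) exec_start@3 write@6
I3 add r4: issue@4 deps=(1,2) exec_start@6 write@9
I4 add r1: issue@5 deps=(2,None) exec_start@6 write@8

Answer: 3 6 6 9 8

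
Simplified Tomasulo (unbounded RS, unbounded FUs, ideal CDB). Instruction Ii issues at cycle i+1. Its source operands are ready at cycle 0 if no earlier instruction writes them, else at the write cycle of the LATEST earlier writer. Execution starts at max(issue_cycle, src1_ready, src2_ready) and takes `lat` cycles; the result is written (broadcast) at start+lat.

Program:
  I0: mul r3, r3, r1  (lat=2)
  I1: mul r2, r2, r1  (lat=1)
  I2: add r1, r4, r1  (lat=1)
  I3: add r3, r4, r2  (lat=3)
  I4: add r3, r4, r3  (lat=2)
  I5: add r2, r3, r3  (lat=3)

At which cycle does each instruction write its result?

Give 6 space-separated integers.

Answer: 3 3 4 7 9 12

Derivation:
I0 mul r3: issue@1 deps=(None,None) exec_start@1 write@3
I1 mul r2: issue@2 deps=(None,None) exec_start@2 write@3
I2 add r1: issue@3 deps=(None,None) exec_start@3 write@4
I3 add r3: issue@4 deps=(None,1) exec_start@4 write@7
I4 add r3: issue@5 deps=(None,3) exec_start@7 write@9
I5 add r2: issue@6 deps=(4,4) exec_start@9 write@12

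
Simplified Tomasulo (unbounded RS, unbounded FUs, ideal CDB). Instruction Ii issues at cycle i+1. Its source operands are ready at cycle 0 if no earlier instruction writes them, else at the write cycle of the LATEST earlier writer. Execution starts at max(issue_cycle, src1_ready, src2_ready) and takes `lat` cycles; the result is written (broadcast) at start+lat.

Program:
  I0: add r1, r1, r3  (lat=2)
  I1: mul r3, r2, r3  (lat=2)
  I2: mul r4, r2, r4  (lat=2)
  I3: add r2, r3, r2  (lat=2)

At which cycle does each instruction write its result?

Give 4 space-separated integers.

I0 add r1: issue@1 deps=(None,None) exec_start@1 write@3
I1 mul r3: issue@2 deps=(None,None) exec_start@2 write@4
I2 mul r4: issue@3 deps=(None,None) exec_start@3 write@5
I3 add r2: issue@4 deps=(1,None) exec_start@4 write@6

Answer: 3 4 5 6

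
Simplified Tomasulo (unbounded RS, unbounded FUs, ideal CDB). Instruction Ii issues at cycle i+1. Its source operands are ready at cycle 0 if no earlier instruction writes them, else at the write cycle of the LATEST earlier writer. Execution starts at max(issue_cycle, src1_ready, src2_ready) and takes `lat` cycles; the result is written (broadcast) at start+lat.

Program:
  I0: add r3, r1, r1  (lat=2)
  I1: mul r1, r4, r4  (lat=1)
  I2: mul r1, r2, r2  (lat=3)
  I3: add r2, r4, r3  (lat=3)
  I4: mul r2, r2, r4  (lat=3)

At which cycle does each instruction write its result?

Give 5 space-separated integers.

I0 add r3: issue@1 deps=(None,None) exec_start@1 write@3
I1 mul r1: issue@2 deps=(None,None) exec_start@2 write@3
I2 mul r1: issue@3 deps=(None,None) exec_start@3 write@6
I3 add r2: issue@4 deps=(None,0) exec_start@4 write@7
I4 mul r2: issue@5 deps=(3,None) exec_start@7 write@10

Answer: 3 3 6 7 10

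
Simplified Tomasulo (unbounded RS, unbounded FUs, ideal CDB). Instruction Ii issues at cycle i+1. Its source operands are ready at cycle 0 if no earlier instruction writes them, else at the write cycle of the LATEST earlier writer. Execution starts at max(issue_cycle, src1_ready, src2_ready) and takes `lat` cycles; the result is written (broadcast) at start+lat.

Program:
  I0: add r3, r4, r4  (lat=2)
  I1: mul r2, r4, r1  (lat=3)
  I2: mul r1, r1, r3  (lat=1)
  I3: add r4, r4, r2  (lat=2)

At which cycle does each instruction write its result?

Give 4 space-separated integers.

Answer: 3 5 4 7

Derivation:
I0 add r3: issue@1 deps=(None,None) exec_start@1 write@3
I1 mul r2: issue@2 deps=(None,None) exec_start@2 write@5
I2 mul r1: issue@3 deps=(None,0) exec_start@3 write@4
I3 add r4: issue@4 deps=(None,1) exec_start@5 write@7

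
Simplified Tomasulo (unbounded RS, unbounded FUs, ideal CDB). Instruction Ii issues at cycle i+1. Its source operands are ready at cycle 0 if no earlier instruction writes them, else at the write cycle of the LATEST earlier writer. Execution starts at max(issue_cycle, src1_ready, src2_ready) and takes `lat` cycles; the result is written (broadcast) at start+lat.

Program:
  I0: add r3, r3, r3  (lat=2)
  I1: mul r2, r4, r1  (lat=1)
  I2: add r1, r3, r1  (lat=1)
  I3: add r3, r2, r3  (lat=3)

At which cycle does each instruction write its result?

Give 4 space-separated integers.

Answer: 3 3 4 7

Derivation:
I0 add r3: issue@1 deps=(None,None) exec_start@1 write@3
I1 mul r2: issue@2 deps=(None,None) exec_start@2 write@3
I2 add r1: issue@3 deps=(0,None) exec_start@3 write@4
I3 add r3: issue@4 deps=(1,0) exec_start@4 write@7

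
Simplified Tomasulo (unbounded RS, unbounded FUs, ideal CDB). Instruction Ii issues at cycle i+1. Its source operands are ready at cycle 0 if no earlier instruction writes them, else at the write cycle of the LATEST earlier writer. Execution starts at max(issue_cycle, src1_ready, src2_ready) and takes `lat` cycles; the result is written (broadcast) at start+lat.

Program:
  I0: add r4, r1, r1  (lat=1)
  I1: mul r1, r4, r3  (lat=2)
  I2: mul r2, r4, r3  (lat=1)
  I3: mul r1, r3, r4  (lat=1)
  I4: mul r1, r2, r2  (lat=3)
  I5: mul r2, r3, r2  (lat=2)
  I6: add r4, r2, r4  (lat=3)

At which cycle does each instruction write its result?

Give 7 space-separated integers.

I0 add r4: issue@1 deps=(None,None) exec_start@1 write@2
I1 mul r1: issue@2 deps=(0,None) exec_start@2 write@4
I2 mul r2: issue@3 deps=(0,None) exec_start@3 write@4
I3 mul r1: issue@4 deps=(None,0) exec_start@4 write@5
I4 mul r1: issue@5 deps=(2,2) exec_start@5 write@8
I5 mul r2: issue@6 deps=(None,2) exec_start@6 write@8
I6 add r4: issue@7 deps=(5,0) exec_start@8 write@11

Answer: 2 4 4 5 8 8 11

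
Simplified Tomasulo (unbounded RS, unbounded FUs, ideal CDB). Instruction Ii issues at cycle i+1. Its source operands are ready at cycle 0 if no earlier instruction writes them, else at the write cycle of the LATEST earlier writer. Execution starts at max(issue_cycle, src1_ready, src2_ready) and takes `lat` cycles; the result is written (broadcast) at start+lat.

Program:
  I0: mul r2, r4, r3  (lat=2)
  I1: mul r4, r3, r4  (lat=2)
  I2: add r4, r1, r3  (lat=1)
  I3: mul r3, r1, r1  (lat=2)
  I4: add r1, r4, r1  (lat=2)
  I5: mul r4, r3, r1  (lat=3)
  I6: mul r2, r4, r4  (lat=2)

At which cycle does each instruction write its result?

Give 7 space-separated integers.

I0 mul r2: issue@1 deps=(None,None) exec_start@1 write@3
I1 mul r4: issue@2 deps=(None,None) exec_start@2 write@4
I2 add r4: issue@3 deps=(None,None) exec_start@3 write@4
I3 mul r3: issue@4 deps=(None,None) exec_start@4 write@6
I4 add r1: issue@5 deps=(2,None) exec_start@5 write@7
I5 mul r4: issue@6 deps=(3,4) exec_start@7 write@10
I6 mul r2: issue@7 deps=(5,5) exec_start@10 write@12

Answer: 3 4 4 6 7 10 12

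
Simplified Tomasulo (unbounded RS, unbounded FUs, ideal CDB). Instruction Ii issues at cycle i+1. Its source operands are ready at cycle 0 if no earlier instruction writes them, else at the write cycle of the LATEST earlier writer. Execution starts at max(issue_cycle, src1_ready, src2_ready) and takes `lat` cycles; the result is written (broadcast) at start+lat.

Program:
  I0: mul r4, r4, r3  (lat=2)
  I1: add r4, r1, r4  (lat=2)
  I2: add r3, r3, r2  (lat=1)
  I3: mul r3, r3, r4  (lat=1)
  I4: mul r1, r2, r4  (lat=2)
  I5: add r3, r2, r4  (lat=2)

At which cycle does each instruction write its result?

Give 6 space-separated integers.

I0 mul r4: issue@1 deps=(None,None) exec_start@1 write@3
I1 add r4: issue@2 deps=(None,0) exec_start@3 write@5
I2 add r3: issue@3 deps=(None,None) exec_start@3 write@4
I3 mul r3: issue@4 deps=(2,1) exec_start@5 write@6
I4 mul r1: issue@5 deps=(None,1) exec_start@5 write@7
I5 add r3: issue@6 deps=(None,1) exec_start@6 write@8

Answer: 3 5 4 6 7 8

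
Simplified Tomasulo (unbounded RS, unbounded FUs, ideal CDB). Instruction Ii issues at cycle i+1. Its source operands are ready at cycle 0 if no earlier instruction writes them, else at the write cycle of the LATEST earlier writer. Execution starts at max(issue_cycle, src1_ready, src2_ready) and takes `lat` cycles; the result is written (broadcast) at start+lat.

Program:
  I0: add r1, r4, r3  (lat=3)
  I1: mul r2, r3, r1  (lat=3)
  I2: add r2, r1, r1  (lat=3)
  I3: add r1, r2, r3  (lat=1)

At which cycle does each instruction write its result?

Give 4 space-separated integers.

I0 add r1: issue@1 deps=(None,None) exec_start@1 write@4
I1 mul r2: issue@2 deps=(None,0) exec_start@4 write@7
I2 add r2: issue@3 deps=(0,0) exec_start@4 write@7
I3 add r1: issue@4 deps=(2,None) exec_start@7 write@8

Answer: 4 7 7 8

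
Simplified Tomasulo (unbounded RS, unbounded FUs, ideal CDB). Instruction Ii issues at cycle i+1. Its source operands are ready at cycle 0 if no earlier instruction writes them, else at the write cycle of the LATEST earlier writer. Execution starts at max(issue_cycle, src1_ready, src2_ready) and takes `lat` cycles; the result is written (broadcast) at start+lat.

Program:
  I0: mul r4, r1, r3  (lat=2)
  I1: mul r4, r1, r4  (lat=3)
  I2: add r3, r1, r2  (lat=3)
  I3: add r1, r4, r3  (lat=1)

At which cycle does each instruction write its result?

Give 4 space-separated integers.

I0 mul r4: issue@1 deps=(None,None) exec_start@1 write@3
I1 mul r4: issue@2 deps=(None,0) exec_start@3 write@6
I2 add r3: issue@3 deps=(None,None) exec_start@3 write@6
I3 add r1: issue@4 deps=(1,2) exec_start@6 write@7

Answer: 3 6 6 7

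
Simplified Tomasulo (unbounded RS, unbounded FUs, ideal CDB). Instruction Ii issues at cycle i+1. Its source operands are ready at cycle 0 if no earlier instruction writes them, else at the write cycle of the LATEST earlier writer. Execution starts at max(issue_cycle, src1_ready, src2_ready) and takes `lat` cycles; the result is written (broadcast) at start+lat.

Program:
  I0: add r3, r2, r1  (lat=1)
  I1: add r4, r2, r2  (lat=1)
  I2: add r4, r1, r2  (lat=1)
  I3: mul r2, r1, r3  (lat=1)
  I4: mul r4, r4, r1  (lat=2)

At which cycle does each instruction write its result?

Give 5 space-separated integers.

Answer: 2 3 4 5 7

Derivation:
I0 add r3: issue@1 deps=(None,None) exec_start@1 write@2
I1 add r4: issue@2 deps=(None,None) exec_start@2 write@3
I2 add r4: issue@3 deps=(None,None) exec_start@3 write@4
I3 mul r2: issue@4 deps=(None,0) exec_start@4 write@5
I4 mul r4: issue@5 deps=(2,None) exec_start@5 write@7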